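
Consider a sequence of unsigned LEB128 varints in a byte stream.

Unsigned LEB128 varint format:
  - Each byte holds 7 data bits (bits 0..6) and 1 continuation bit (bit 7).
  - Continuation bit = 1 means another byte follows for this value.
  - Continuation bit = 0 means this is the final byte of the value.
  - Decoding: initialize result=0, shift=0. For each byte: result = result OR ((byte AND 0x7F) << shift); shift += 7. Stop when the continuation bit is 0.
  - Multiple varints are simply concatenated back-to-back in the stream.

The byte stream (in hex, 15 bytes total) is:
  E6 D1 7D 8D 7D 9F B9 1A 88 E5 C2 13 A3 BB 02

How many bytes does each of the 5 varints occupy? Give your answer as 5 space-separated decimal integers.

  byte[0]=0xE6 cont=1 payload=0x66=102: acc |= 102<<0 -> acc=102 shift=7
  byte[1]=0xD1 cont=1 payload=0x51=81: acc |= 81<<7 -> acc=10470 shift=14
  byte[2]=0x7D cont=0 payload=0x7D=125: acc |= 125<<14 -> acc=2058470 shift=21 [end]
Varint 1: bytes[0:3] = E6 D1 7D -> value 2058470 (3 byte(s))
  byte[3]=0x8D cont=1 payload=0x0D=13: acc |= 13<<0 -> acc=13 shift=7
  byte[4]=0x7D cont=0 payload=0x7D=125: acc |= 125<<7 -> acc=16013 shift=14 [end]
Varint 2: bytes[3:5] = 8D 7D -> value 16013 (2 byte(s))
  byte[5]=0x9F cont=1 payload=0x1F=31: acc |= 31<<0 -> acc=31 shift=7
  byte[6]=0xB9 cont=1 payload=0x39=57: acc |= 57<<7 -> acc=7327 shift=14
  byte[7]=0x1A cont=0 payload=0x1A=26: acc |= 26<<14 -> acc=433311 shift=21 [end]
Varint 3: bytes[5:8] = 9F B9 1A -> value 433311 (3 byte(s))
  byte[8]=0x88 cont=1 payload=0x08=8: acc |= 8<<0 -> acc=8 shift=7
  byte[9]=0xE5 cont=1 payload=0x65=101: acc |= 101<<7 -> acc=12936 shift=14
  byte[10]=0xC2 cont=1 payload=0x42=66: acc |= 66<<14 -> acc=1094280 shift=21
  byte[11]=0x13 cont=0 payload=0x13=19: acc |= 19<<21 -> acc=40940168 shift=28 [end]
Varint 4: bytes[8:12] = 88 E5 C2 13 -> value 40940168 (4 byte(s))
  byte[12]=0xA3 cont=1 payload=0x23=35: acc |= 35<<0 -> acc=35 shift=7
  byte[13]=0xBB cont=1 payload=0x3B=59: acc |= 59<<7 -> acc=7587 shift=14
  byte[14]=0x02 cont=0 payload=0x02=2: acc |= 2<<14 -> acc=40355 shift=21 [end]
Varint 5: bytes[12:15] = A3 BB 02 -> value 40355 (3 byte(s))

Answer: 3 2 3 4 3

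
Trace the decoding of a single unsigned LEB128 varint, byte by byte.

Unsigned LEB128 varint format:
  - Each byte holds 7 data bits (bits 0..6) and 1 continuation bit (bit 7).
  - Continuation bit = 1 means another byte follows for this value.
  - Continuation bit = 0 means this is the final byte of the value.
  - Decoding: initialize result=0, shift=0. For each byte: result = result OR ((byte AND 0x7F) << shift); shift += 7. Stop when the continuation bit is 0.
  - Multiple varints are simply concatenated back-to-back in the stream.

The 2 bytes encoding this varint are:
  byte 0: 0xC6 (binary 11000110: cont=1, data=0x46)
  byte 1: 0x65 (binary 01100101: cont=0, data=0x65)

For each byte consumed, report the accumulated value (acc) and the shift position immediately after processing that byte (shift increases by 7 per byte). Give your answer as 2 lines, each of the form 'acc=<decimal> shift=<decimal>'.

Answer: acc=70 shift=7
acc=12998 shift=14

Derivation:
byte 0=0xC6: payload=0x46=70, contrib = 70<<0 = 70; acc -> 70, shift -> 7
byte 1=0x65: payload=0x65=101, contrib = 101<<7 = 12928; acc -> 12998, shift -> 14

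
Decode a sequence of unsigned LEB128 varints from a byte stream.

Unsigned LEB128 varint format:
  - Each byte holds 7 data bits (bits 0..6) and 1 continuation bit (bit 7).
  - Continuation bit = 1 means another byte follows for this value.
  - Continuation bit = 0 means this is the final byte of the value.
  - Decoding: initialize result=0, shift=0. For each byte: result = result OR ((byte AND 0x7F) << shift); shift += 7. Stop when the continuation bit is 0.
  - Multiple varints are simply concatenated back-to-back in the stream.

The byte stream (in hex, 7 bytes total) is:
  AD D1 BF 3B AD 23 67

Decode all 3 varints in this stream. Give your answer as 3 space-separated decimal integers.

Answer: 124774573 4525 103

Derivation:
  byte[0]=0xAD cont=1 payload=0x2D=45: acc |= 45<<0 -> acc=45 shift=7
  byte[1]=0xD1 cont=1 payload=0x51=81: acc |= 81<<7 -> acc=10413 shift=14
  byte[2]=0xBF cont=1 payload=0x3F=63: acc |= 63<<14 -> acc=1042605 shift=21
  byte[3]=0x3B cont=0 payload=0x3B=59: acc |= 59<<21 -> acc=124774573 shift=28 [end]
Varint 1: bytes[0:4] = AD D1 BF 3B -> value 124774573 (4 byte(s))
  byte[4]=0xAD cont=1 payload=0x2D=45: acc |= 45<<0 -> acc=45 shift=7
  byte[5]=0x23 cont=0 payload=0x23=35: acc |= 35<<7 -> acc=4525 shift=14 [end]
Varint 2: bytes[4:6] = AD 23 -> value 4525 (2 byte(s))
  byte[6]=0x67 cont=0 payload=0x67=103: acc |= 103<<0 -> acc=103 shift=7 [end]
Varint 3: bytes[6:7] = 67 -> value 103 (1 byte(s))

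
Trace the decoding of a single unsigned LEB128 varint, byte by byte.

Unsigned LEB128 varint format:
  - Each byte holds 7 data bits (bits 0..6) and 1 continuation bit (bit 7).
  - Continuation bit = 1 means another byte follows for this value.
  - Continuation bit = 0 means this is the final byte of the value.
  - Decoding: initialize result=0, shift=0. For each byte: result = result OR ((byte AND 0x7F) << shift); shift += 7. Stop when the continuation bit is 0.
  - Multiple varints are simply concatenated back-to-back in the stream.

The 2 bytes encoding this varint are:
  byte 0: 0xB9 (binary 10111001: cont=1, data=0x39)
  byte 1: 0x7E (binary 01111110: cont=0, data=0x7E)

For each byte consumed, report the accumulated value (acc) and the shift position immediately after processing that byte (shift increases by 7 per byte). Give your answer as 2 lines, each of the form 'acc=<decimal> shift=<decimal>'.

Answer: acc=57 shift=7
acc=16185 shift=14

Derivation:
byte 0=0xB9: payload=0x39=57, contrib = 57<<0 = 57; acc -> 57, shift -> 7
byte 1=0x7E: payload=0x7E=126, contrib = 126<<7 = 16128; acc -> 16185, shift -> 14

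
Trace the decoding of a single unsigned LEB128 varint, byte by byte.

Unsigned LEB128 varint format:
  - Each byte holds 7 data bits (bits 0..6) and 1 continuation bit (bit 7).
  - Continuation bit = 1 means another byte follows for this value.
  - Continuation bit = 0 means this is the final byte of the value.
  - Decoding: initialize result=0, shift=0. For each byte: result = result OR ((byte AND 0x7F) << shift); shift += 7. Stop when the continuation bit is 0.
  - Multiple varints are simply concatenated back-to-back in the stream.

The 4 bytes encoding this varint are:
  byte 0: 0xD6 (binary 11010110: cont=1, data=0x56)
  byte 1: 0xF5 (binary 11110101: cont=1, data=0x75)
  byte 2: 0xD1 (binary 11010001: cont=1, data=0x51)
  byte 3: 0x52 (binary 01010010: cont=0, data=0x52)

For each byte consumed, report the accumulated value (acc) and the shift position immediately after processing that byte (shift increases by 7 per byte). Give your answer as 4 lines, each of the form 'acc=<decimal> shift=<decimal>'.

Answer: acc=86 shift=7
acc=15062 shift=14
acc=1342166 shift=21
acc=173308630 shift=28

Derivation:
byte 0=0xD6: payload=0x56=86, contrib = 86<<0 = 86; acc -> 86, shift -> 7
byte 1=0xF5: payload=0x75=117, contrib = 117<<7 = 14976; acc -> 15062, shift -> 14
byte 2=0xD1: payload=0x51=81, contrib = 81<<14 = 1327104; acc -> 1342166, shift -> 21
byte 3=0x52: payload=0x52=82, contrib = 82<<21 = 171966464; acc -> 173308630, shift -> 28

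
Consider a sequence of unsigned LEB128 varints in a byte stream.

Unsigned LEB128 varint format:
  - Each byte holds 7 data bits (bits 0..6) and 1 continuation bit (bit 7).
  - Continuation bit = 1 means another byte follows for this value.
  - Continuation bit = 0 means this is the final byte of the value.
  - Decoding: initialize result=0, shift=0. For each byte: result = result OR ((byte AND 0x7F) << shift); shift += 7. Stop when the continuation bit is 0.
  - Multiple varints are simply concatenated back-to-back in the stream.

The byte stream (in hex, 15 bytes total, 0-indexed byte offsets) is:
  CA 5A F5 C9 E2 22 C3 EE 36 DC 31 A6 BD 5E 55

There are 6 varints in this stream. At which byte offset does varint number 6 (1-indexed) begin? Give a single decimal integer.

  byte[0]=0xCA cont=1 payload=0x4A=74: acc |= 74<<0 -> acc=74 shift=7
  byte[1]=0x5A cont=0 payload=0x5A=90: acc |= 90<<7 -> acc=11594 shift=14 [end]
Varint 1: bytes[0:2] = CA 5A -> value 11594 (2 byte(s))
  byte[2]=0xF5 cont=1 payload=0x75=117: acc |= 117<<0 -> acc=117 shift=7
  byte[3]=0xC9 cont=1 payload=0x49=73: acc |= 73<<7 -> acc=9461 shift=14
  byte[4]=0xE2 cont=1 payload=0x62=98: acc |= 98<<14 -> acc=1615093 shift=21
  byte[5]=0x22 cont=0 payload=0x22=34: acc |= 34<<21 -> acc=72918261 shift=28 [end]
Varint 2: bytes[2:6] = F5 C9 E2 22 -> value 72918261 (4 byte(s))
  byte[6]=0xC3 cont=1 payload=0x43=67: acc |= 67<<0 -> acc=67 shift=7
  byte[7]=0xEE cont=1 payload=0x6E=110: acc |= 110<<7 -> acc=14147 shift=14
  byte[8]=0x36 cont=0 payload=0x36=54: acc |= 54<<14 -> acc=898883 shift=21 [end]
Varint 3: bytes[6:9] = C3 EE 36 -> value 898883 (3 byte(s))
  byte[9]=0xDC cont=1 payload=0x5C=92: acc |= 92<<0 -> acc=92 shift=7
  byte[10]=0x31 cont=0 payload=0x31=49: acc |= 49<<7 -> acc=6364 shift=14 [end]
Varint 4: bytes[9:11] = DC 31 -> value 6364 (2 byte(s))
  byte[11]=0xA6 cont=1 payload=0x26=38: acc |= 38<<0 -> acc=38 shift=7
  byte[12]=0xBD cont=1 payload=0x3D=61: acc |= 61<<7 -> acc=7846 shift=14
  byte[13]=0x5E cont=0 payload=0x5E=94: acc |= 94<<14 -> acc=1547942 shift=21 [end]
Varint 5: bytes[11:14] = A6 BD 5E -> value 1547942 (3 byte(s))
  byte[14]=0x55 cont=0 payload=0x55=85: acc |= 85<<0 -> acc=85 shift=7 [end]
Varint 6: bytes[14:15] = 55 -> value 85 (1 byte(s))

Answer: 14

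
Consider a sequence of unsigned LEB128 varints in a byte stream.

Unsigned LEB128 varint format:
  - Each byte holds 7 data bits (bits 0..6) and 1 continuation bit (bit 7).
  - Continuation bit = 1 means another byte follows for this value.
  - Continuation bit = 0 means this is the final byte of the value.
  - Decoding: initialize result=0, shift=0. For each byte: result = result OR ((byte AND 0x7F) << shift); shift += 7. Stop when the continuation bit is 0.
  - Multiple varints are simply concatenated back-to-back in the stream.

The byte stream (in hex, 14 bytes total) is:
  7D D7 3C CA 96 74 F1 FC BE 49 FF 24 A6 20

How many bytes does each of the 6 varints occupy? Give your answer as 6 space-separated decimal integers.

Answer: 1 2 3 4 2 2

Derivation:
  byte[0]=0x7D cont=0 payload=0x7D=125: acc |= 125<<0 -> acc=125 shift=7 [end]
Varint 1: bytes[0:1] = 7D -> value 125 (1 byte(s))
  byte[1]=0xD7 cont=1 payload=0x57=87: acc |= 87<<0 -> acc=87 shift=7
  byte[2]=0x3C cont=0 payload=0x3C=60: acc |= 60<<7 -> acc=7767 shift=14 [end]
Varint 2: bytes[1:3] = D7 3C -> value 7767 (2 byte(s))
  byte[3]=0xCA cont=1 payload=0x4A=74: acc |= 74<<0 -> acc=74 shift=7
  byte[4]=0x96 cont=1 payload=0x16=22: acc |= 22<<7 -> acc=2890 shift=14
  byte[5]=0x74 cont=0 payload=0x74=116: acc |= 116<<14 -> acc=1903434 shift=21 [end]
Varint 3: bytes[3:6] = CA 96 74 -> value 1903434 (3 byte(s))
  byte[6]=0xF1 cont=1 payload=0x71=113: acc |= 113<<0 -> acc=113 shift=7
  byte[7]=0xFC cont=1 payload=0x7C=124: acc |= 124<<7 -> acc=15985 shift=14
  byte[8]=0xBE cont=1 payload=0x3E=62: acc |= 62<<14 -> acc=1031793 shift=21
  byte[9]=0x49 cont=0 payload=0x49=73: acc |= 73<<21 -> acc=154123889 shift=28 [end]
Varint 4: bytes[6:10] = F1 FC BE 49 -> value 154123889 (4 byte(s))
  byte[10]=0xFF cont=1 payload=0x7F=127: acc |= 127<<0 -> acc=127 shift=7
  byte[11]=0x24 cont=0 payload=0x24=36: acc |= 36<<7 -> acc=4735 shift=14 [end]
Varint 5: bytes[10:12] = FF 24 -> value 4735 (2 byte(s))
  byte[12]=0xA6 cont=1 payload=0x26=38: acc |= 38<<0 -> acc=38 shift=7
  byte[13]=0x20 cont=0 payload=0x20=32: acc |= 32<<7 -> acc=4134 shift=14 [end]
Varint 6: bytes[12:14] = A6 20 -> value 4134 (2 byte(s))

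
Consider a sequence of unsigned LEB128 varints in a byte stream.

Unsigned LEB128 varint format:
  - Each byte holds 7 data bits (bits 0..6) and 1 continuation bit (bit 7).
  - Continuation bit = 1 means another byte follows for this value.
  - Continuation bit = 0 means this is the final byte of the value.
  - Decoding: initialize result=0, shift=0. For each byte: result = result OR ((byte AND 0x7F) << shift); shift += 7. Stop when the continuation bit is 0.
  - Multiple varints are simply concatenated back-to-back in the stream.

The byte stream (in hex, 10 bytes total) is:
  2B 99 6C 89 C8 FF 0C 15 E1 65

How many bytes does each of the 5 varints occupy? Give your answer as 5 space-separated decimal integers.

  byte[0]=0x2B cont=0 payload=0x2B=43: acc |= 43<<0 -> acc=43 shift=7 [end]
Varint 1: bytes[0:1] = 2B -> value 43 (1 byte(s))
  byte[1]=0x99 cont=1 payload=0x19=25: acc |= 25<<0 -> acc=25 shift=7
  byte[2]=0x6C cont=0 payload=0x6C=108: acc |= 108<<7 -> acc=13849 shift=14 [end]
Varint 2: bytes[1:3] = 99 6C -> value 13849 (2 byte(s))
  byte[3]=0x89 cont=1 payload=0x09=9: acc |= 9<<0 -> acc=9 shift=7
  byte[4]=0xC8 cont=1 payload=0x48=72: acc |= 72<<7 -> acc=9225 shift=14
  byte[5]=0xFF cont=1 payload=0x7F=127: acc |= 127<<14 -> acc=2089993 shift=21
  byte[6]=0x0C cont=0 payload=0x0C=12: acc |= 12<<21 -> acc=27255817 shift=28 [end]
Varint 3: bytes[3:7] = 89 C8 FF 0C -> value 27255817 (4 byte(s))
  byte[7]=0x15 cont=0 payload=0x15=21: acc |= 21<<0 -> acc=21 shift=7 [end]
Varint 4: bytes[7:8] = 15 -> value 21 (1 byte(s))
  byte[8]=0xE1 cont=1 payload=0x61=97: acc |= 97<<0 -> acc=97 shift=7
  byte[9]=0x65 cont=0 payload=0x65=101: acc |= 101<<7 -> acc=13025 shift=14 [end]
Varint 5: bytes[8:10] = E1 65 -> value 13025 (2 byte(s))

Answer: 1 2 4 1 2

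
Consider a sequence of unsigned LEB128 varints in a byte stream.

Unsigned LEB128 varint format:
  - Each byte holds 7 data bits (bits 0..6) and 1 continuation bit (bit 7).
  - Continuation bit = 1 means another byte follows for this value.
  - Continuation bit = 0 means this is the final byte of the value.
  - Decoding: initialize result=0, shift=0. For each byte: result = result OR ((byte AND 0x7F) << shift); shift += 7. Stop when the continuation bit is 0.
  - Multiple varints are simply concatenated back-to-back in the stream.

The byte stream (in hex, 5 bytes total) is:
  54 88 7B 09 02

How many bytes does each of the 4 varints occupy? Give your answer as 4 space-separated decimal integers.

  byte[0]=0x54 cont=0 payload=0x54=84: acc |= 84<<0 -> acc=84 shift=7 [end]
Varint 1: bytes[0:1] = 54 -> value 84 (1 byte(s))
  byte[1]=0x88 cont=1 payload=0x08=8: acc |= 8<<0 -> acc=8 shift=7
  byte[2]=0x7B cont=0 payload=0x7B=123: acc |= 123<<7 -> acc=15752 shift=14 [end]
Varint 2: bytes[1:3] = 88 7B -> value 15752 (2 byte(s))
  byte[3]=0x09 cont=0 payload=0x09=9: acc |= 9<<0 -> acc=9 shift=7 [end]
Varint 3: bytes[3:4] = 09 -> value 9 (1 byte(s))
  byte[4]=0x02 cont=0 payload=0x02=2: acc |= 2<<0 -> acc=2 shift=7 [end]
Varint 4: bytes[4:5] = 02 -> value 2 (1 byte(s))

Answer: 1 2 1 1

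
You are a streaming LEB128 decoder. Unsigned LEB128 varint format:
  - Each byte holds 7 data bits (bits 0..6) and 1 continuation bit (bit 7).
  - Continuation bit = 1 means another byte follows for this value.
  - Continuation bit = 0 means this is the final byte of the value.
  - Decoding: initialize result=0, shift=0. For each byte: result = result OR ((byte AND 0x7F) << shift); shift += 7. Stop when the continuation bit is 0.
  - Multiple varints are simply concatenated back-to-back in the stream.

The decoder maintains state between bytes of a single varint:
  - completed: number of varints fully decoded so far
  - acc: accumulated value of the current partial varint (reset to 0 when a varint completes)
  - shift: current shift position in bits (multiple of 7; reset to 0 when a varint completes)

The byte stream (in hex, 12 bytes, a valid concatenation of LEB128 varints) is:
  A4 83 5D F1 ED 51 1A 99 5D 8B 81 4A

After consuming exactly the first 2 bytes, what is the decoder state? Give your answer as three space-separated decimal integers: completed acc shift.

byte[0]=0xA4 cont=1 payload=0x24: acc |= 36<<0 -> completed=0 acc=36 shift=7
byte[1]=0x83 cont=1 payload=0x03: acc |= 3<<7 -> completed=0 acc=420 shift=14

Answer: 0 420 14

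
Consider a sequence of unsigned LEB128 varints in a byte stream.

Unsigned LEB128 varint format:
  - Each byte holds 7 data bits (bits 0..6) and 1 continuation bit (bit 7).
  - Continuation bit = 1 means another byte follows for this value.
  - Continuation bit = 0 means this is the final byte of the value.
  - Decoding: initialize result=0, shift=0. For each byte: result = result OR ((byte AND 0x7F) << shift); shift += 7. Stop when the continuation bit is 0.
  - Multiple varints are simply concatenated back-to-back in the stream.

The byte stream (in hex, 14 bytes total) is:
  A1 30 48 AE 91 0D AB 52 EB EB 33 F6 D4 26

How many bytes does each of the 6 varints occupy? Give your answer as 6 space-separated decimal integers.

Answer: 2 1 3 2 3 3

Derivation:
  byte[0]=0xA1 cont=1 payload=0x21=33: acc |= 33<<0 -> acc=33 shift=7
  byte[1]=0x30 cont=0 payload=0x30=48: acc |= 48<<7 -> acc=6177 shift=14 [end]
Varint 1: bytes[0:2] = A1 30 -> value 6177 (2 byte(s))
  byte[2]=0x48 cont=0 payload=0x48=72: acc |= 72<<0 -> acc=72 shift=7 [end]
Varint 2: bytes[2:3] = 48 -> value 72 (1 byte(s))
  byte[3]=0xAE cont=1 payload=0x2E=46: acc |= 46<<0 -> acc=46 shift=7
  byte[4]=0x91 cont=1 payload=0x11=17: acc |= 17<<7 -> acc=2222 shift=14
  byte[5]=0x0D cont=0 payload=0x0D=13: acc |= 13<<14 -> acc=215214 shift=21 [end]
Varint 3: bytes[3:6] = AE 91 0D -> value 215214 (3 byte(s))
  byte[6]=0xAB cont=1 payload=0x2B=43: acc |= 43<<0 -> acc=43 shift=7
  byte[7]=0x52 cont=0 payload=0x52=82: acc |= 82<<7 -> acc=10539 shift=14 [end]
Varint 4: bytes[6:8] = AB 52 -> value 10539 (2 byte(s))
  byte[8]=0xEB cont=1 payload=0x6B=107: acc |= 107<<0 -> acc=107 shift=7
  byte[9]=0xEB cont=1 payload=0x6B=107: acc |= 107<<7 -> acc=13803 shift=14
  byte[10]=0x33 cont=0 payload=0x33=51: acc |= 51<<14 -> acc=849387 shift=21 [end]
Varint 5: bytes[8:11] = EB EB 33 -> value 849387 (3 byte(s))
  byte[11]=0xF6 cont=1 payload=0x76=118: acc |= 118<<0 -> acc=118 shift=7
  byte[12]=0xD4 cont=1 payload=0x54=84: acc |= 84<<7 -> acc=10870 shift=14
  byte[13]=0x26 cont=0 payload=0x26=38: acc |= 38<<14 -> acc=633462 shift=21 [end]
Varint 6: bytes[11:14] = F6 D4 26 -> value 633462 (3 byte(s))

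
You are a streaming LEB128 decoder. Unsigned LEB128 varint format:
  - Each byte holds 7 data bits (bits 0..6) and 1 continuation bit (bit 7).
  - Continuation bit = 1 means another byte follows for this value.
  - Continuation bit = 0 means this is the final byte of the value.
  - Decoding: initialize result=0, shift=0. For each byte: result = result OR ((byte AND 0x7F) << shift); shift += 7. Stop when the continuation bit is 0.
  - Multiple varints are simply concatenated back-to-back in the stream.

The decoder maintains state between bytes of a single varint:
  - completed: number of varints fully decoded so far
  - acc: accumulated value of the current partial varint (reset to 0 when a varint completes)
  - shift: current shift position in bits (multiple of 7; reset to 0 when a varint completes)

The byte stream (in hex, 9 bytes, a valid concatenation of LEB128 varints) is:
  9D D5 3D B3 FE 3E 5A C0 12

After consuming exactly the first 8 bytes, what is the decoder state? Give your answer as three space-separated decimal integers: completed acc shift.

byte[0]=0x9D cont=1 payload=0x1D: acc |= 29<<0 -> completed=0 acc=29 shift=7
byte[1]=0xD5 cont=1 payload=0x55: acc |= 85<<7 -> completed=0 acc=10909 shift=14
byte[2]=0x3D cont=0 payload=0x3D: varint #1 complete (value=1010333); reset -> completed=1 acc=0 shift=0
byte[3]=0xB3 cont=1 payload=0x33: acc |= 51<<0 -> completed=1 acc=51 shift=7
byte[4]=0xFE cont=1 payload=0x7E: acc |= 126<<7 -> completed=1 acc=16179 shift=14
byte[5]=0x3E cont=0 payload=0x3E: varint #2 complete (value=1031987); reset -> completed=2 acc=0 shift=0
byte[6]=0x5A cont=0 payload=0x5A: varint #3 complete (value=90); reset -> completed=3 acc=0 shift=0
byte[7]=0xC0 cont=1 payload=0x40: acc |= 64<<0 -> completed=3 acc=64 shift=7

Answer: 3 64 7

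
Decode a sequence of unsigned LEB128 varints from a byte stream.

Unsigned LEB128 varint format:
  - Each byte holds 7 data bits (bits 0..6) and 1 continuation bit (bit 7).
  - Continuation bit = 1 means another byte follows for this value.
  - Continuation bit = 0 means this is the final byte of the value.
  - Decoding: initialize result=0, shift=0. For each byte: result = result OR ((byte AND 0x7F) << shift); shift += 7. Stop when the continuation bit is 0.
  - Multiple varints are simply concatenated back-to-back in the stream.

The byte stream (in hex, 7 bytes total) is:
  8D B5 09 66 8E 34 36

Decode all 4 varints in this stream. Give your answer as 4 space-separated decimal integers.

Answer: 154253 102 6670 54

Derivation:
  byte[0]=0x8D cont=1 payload=0x0D=13: acc |= 13<<0 -> acc=13 shift=7
  byte[1]=0xB5 cont=1 payload=0x35=53: acc |= 53<<7 -> acc=6797 shift=14
  byte[2]=0x09 cont=0 payload=0x09=9: acc |= 9<<14 -> acc=154253 shift=21 [end]
Varint 1: bytes[0:3] = 8D B5 09 -> value 154253 (3 byte(s))
  byte[3]=0x66 cont=0 payload=0x66=102: acc |= 102<<0 -> acc=102 shift=7 [end]
Varint 2: bytes[3:4] = 66 -> value 102 (1 byte(s))
  byte[4]=0x8E cont=1 payload=0x0E=14: acc |= 14<<0 -> acc=14 shift=7
  byte[5]=0x34 cont=0 payload=0x34=52: acc |= 52<<7 -> acc=6670 shift=14 [end]
Varint 3: bytes[4:6] = 8E 34 -> value 6670 (2 byte(s))
  byte[6]=0x36 cont=0 payload=0x36=54: acc |= 54<<0 -> acc=54 shift=7 [end]
Varint 4: bytes[6:7] = 36 -> value 54 (1 byte(s))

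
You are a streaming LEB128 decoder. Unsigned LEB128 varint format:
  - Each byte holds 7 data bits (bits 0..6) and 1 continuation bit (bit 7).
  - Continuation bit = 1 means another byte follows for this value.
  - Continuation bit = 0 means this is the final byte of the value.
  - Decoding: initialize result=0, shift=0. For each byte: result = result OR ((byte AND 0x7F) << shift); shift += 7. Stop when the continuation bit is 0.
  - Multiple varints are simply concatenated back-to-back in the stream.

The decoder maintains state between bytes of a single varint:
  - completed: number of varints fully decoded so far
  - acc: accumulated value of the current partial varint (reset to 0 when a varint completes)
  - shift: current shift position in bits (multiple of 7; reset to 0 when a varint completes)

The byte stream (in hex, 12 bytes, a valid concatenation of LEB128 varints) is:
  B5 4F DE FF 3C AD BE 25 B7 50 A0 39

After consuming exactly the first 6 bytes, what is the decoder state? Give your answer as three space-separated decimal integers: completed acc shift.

byte[0]=0xB5 cont=1 payload=0x35: acc |= 53<<0 -> completed=0 acc=53 shift=7
byte[1]=0x4F cont=0 payload=0x4F: varint #1 complete (value=10165); reset -> completed=1 acc=0 shift=0
byte[2]=0xDE cont=1 payload=0x5E: acc |= 94<<0 -> completed=1 acc=94 shift=7
byte[3]=0xFF cont=1 payload=0x7F: acc |= 127<<7 -> completed=1 acc=16350 shift=14
byte[4]=0x3C cont=0 payload=0x3C: varint #2 complete (value=999390); reset -> completed=2 acc=0 shift=0
byte[5]=0xAD cont=1 payload=0x2D: acc |= 45<<0 -> completed=2 acc=45 shift=7

Answer: 2 45 7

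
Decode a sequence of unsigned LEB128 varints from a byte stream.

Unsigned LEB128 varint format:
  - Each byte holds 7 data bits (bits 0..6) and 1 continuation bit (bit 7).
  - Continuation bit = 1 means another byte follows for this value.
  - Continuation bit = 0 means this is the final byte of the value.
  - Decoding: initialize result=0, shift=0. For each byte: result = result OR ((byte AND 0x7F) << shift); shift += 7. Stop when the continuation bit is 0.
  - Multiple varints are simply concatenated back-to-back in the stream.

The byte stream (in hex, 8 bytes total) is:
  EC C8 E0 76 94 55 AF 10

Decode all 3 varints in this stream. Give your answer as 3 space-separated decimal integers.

Answer: 249046124 10900 2095

Derivation:
  byte[0]=0xEC cont=1 payload=0x6C=108: acc |= 108<<0 -> acc=108 shift=7
  byte[1]=0xC8 cont=1 payload=0x48=72: acc |= 72<<7 -> acc=9324 shift=14
  byte[2]=0xE0 cont=1 payload=0x60=96: acc |= 96<<14 -> acc=1582188 shift=21
  byte[3]=0x76 cont=0 payload=0x76=118: acc |= 118<<21 -> acc=249046124 shift=28 [end]
Varint 1: bytes[0:4] = EC C8 E0 76 -> value 249046124 (4 byte(s))
  byte[4]=0x94 cont=1 payload=0x14=20: acc |= 20<<0 -> acc=20 shift=7
  byte[5]=0x55 cont=0 payload=0x55=85: acc |= 85<<7 -> acc=10900 shift=14 [end]
Varint 2: bytes[4:6] = 94 55 -> value 10900 (2 byte(s))
  byte[6]=0xAF cont=1 payload=0x2F=47: acc |= 47<<0 -> acc=47 shift=7
  byte[7]=0x10 cont=0 payload=0x10=16: acc |= 16<<7 -> acc=2095 shift=14 [end]
Varint 3: bytes[6:8] = AF 10 -> value 2095 (2 byte(s))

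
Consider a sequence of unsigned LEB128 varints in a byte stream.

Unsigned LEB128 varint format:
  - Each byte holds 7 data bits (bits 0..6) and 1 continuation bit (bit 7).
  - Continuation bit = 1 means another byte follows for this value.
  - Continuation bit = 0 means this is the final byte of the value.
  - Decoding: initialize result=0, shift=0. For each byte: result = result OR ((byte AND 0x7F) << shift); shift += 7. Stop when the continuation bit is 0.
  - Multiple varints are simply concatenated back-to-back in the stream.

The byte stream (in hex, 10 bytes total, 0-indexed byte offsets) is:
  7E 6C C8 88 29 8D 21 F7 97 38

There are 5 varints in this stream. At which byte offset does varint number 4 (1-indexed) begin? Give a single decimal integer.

  byte[0]=0x7E cont=0 payload=0x7E=126: acc |= 126<<0 -> acc=126 shift=7 [end]
Varint 1: bytes[0:1] = 7E -> value 126 (1 byte(s))
  byte[1]=0x6C cont=0 payload=0x6C=108: acc |= 108<<0 -> acc=108 shift=7 [end]
Varint 2: bytes[1:2] = 6C -> value 108 (1 byte(s))
  byte[2]=0xC8 cont=1 payload=0x48=72: acc |= 72<<0 -> acc=72 shift=7
  byte[3]=0x88 cont=1 payload=0x08=8: acc |= 8<<7 -> acc=1096 shift=14
  byte[4]=0x29 cont=0 payload=0x29=41: acc |= 41<<14 -> acc=672840 shift=21 [end]
Varint 3: bytes[2:5] = C8 88 29 -> value 672840 (3 byte(s))
  byte[5]=0x8D cont=1 payload=0x0D=13: acc |= 13<<0 -> acc=13 shift=7
  byte[6]=0x21 cont=0 payload=0x21=33: acc |= 33<<7 -> acc=4237 shift=14 [end]
Varint 4: bytes[5:7] = 8D 21 -> value 4237 (2 byte(s))
  byte[7]=0xF7 cont=1 payload=0x77=119: acc |= 119<<0 -> acc=119 shift=7
  byte[8]=0x97 cont=1 payload=0x17=23: acc |= 23<<7 -> acc=3063 shift=14
  byte[9]=0x38 cont=0 payload=0x38=56: acc |= 56<<14 -> acc=920567 shift=21 [end]
Varint 5: bytes[7:10] = F7 97 38 -> value 920567 (3 byte(s))

Answer: 5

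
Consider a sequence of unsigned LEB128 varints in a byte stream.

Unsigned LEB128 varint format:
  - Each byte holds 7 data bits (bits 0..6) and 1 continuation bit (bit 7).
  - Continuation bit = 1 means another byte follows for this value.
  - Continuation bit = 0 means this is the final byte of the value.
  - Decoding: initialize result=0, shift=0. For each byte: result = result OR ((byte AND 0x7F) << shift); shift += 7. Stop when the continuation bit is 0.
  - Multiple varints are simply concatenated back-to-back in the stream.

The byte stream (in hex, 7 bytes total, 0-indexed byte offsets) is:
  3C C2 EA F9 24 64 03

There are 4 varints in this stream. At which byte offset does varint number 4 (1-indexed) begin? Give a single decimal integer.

  byte[0]=0x3C cont=0 payload=0x3C=60: acc |= 60<<0 -> acc=60 shift=7 [end]
Varint 1: bytes[0:1] = 3C -> value 60 (1 byte(s))
  byte[1]=0xC2 cont=1 payload=0x42=66: acc |= 66<<0 -> acc=66 shift=7
  byte[2]=0xEA cont=1 payload=0x6A=106: acc |= 106<<7 -> acc=13634 shift=14
  byte[3]=0xF9 cont=1 payload=0x79=121: acc |= 121<<14 -> acc=1996098 shift=21
  byte[4]=0x24 cont=0 payload=0x24=36: acc |= 36<<21 -> acc=77493570 shift=28 [end]
Varint 2: bytes[1:5] = C2 EA F9 24 -> value 77493570 (4 byte(s))
  byte[5]=0x64 cont=0 payload=0x64=100: acc |= 100<<0 -> acc=100 shift=7 [end]
Varint 3: bytes[5:6] = 64 -> value 100 (1 byte(s))
  byte[6]=0x03 cont=0 payload=0x03=3: acc |= 3<<0 -> acc=3 shift=7 [end]
Varint 4: bytes[6:7] = 03 -> value 3 (1 byte(s))

Answer: 6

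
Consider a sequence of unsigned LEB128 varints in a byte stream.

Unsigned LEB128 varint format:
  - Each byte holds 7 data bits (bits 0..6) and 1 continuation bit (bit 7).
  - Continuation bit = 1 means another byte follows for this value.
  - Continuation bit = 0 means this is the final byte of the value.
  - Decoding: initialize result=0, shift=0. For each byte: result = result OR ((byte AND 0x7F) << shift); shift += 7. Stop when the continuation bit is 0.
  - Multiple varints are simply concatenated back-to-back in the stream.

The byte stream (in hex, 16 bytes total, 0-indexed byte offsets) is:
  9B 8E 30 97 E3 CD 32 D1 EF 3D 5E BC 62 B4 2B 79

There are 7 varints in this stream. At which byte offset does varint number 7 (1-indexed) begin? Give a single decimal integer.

Answer: 15

Derivation:
  byte[0]=0x9B cont=1 payload=0x1B=27: acc |= 27<<0 -> acc=27 shift=7
  byte[1]=0x8E cont=1 payload=0x0E=14: acc |= 14<<7 -> acc=1819 shift=14
  byte[2]=0x30 cont=0 payload=0x30=48: acc |= 48<<14 -> acc=788251 shift=21 [end]
Varint 1: bytes[0:3] = 9B 8E 30 -> value 788251 (3 byte(s))
  byte[3]=0x97 cont=1 payload=0x17=23: acc |= 23<<0 -> acc=23 shift=7
  byte[4]=0xE3 cont=1 payload=0x63=99: acc |= 99<<7 -> acc=12695 shift=14
  byte[5]=0xCD cont=1 payload=0x4D=77: acc |= 77<<14 -> acc=1274263 shift=21
  byte[6]=0x32 cont=0 payload=0x32=50: acc |= 50<<21 -> acc=106131863 shift=28 [end]
Varint 2: bytes[3:7] = 97 E3 CD 32 -> value 106131863 (4 byte(s))
  byte[7]=0xD1 cont=1 payload=0x51=81: acc |= 81<<0 -> acc=81 shift=7
  byte[8]=0xEF cont=1 payload=0x6F=111: acc |= 111<<7 -> acc=14289 shift=14
  byte[9]=0x3D cont=0 payload=0x3D=61: acc |= 61<<14 -> acc=1013713 shift=21 [end]
Varint 3: bytes[7:10] = D1 EF 3D -> value 1013713 (3 byte(s))
  byte[10]=0x5E cont=0 payload=0x5E=94: acc |= 94<<0 -> acc=94 shift=7 [end]
Varint 4: bytes[10:11] = 5E -> value 94 (1 byte(s))
  byte[11]=0xBC cont=1 payload=0x3C=60: acc |= 60<<0 -> acc=60 shift=7
  byte[12]=0x62 cont=0 payload=0x62=98: acc |= 98<<7 -> acc=12604 shift=14 [end]
Varint 5: bytes[11:13] = BC 62 -> value 12604 (2 byte(s))
  byte[13]=0xB4 cont=1 payload=0x34=52: acc |= 52<<0 -> acc=52 shift=7
  byte[14]=0x2B cont=0 payload=0x2B=43: acc |= 43<<7 -> acc=5556 shift=14 [end]
Varint 6: bytes[13:15] = B4 2B -> value 5556 (2 byte(s))
  byte[15]=0x79 cont=0 payload=0x79=121: acc |= 121<<0 -> acc=121 shift=7 [end]
Varint 7: bytes[15:16] = 79 -> value 121 (1 byte(s))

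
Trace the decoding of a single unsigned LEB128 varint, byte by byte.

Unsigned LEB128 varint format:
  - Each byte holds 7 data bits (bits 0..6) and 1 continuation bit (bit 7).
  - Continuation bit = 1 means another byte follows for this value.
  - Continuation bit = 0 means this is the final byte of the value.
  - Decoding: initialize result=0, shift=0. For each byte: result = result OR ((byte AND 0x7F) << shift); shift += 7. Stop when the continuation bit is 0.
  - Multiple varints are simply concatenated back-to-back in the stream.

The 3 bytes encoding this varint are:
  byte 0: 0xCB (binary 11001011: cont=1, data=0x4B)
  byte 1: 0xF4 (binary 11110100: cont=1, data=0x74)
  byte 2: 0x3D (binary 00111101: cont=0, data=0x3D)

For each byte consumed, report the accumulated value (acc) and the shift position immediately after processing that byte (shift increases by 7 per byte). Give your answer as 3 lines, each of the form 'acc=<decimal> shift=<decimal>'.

byte 0=0xCB: payload=0x4B=75, contrib = 75<<0 = 75; acc -> 75, shift -> 7
byte 1=0xF4: payload=0x74=116, contrib = 116<<7 = 14848; acc -> 14923, shift -> 14
byte 2=0x3D: payload=0x3D=61, contrib = 61<<14 = 999424; acc -> 1014347, shift -> 21

Answer: acc=75 shift=7
acc=14923 shift=14
acc=1014347 shift=21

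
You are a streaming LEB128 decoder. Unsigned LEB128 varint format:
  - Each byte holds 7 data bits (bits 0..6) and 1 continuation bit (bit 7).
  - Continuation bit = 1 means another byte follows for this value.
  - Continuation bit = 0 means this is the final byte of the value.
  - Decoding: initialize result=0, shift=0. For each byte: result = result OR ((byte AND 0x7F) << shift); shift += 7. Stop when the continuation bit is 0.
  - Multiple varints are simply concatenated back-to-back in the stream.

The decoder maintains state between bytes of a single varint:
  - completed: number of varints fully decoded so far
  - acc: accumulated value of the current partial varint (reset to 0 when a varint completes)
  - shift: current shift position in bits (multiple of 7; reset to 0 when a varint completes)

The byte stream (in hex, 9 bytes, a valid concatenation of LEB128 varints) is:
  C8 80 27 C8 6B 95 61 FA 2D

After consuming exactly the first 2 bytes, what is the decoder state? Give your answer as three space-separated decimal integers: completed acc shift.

byte[0]=0xC8 cont=1 payload=0x48: acc |= 72<<0 -> completed=0 acc=72 shift=7
byte[1]=0x80 cont=1 payload=0x00: acc |= 0<<7 -> completed=0 acc=72 shift=14

Answer: 0 72 14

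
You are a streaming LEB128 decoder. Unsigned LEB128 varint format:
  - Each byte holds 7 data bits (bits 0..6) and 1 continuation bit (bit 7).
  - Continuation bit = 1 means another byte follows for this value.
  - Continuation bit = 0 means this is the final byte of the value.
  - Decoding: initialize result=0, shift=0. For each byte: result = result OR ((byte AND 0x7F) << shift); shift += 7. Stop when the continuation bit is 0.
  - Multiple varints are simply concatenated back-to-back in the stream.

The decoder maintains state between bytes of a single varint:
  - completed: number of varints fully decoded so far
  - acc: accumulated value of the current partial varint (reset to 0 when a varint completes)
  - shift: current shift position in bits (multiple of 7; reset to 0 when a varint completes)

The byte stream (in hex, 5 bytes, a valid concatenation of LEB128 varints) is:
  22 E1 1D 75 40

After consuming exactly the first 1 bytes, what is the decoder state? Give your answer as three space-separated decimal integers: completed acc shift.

Answer: 1 0 0

Derivation:
byte[0]=0x22 cont=0 payload=0x22: varint #1 complete (value=34); reset -> completed=1 acc=0 shift=0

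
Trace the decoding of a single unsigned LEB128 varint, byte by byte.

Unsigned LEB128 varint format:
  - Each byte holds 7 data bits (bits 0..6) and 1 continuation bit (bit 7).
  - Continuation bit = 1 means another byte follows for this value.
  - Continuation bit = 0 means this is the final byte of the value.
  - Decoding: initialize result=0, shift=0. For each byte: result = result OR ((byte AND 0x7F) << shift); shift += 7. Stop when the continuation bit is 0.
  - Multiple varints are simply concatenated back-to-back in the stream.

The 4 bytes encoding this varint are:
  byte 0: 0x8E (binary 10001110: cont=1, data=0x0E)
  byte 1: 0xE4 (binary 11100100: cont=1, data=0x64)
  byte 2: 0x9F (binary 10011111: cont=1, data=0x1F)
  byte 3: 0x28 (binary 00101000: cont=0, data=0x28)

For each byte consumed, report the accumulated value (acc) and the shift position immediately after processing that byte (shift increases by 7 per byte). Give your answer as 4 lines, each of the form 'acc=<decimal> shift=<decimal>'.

byte 0=0x8E: payload=0x0E=14, contrib = 14<<0 = 14; acc -> 14, shift -> 7
byte 1=0xE4: payload=0x64=100, contrib = 100<<7 = 12800; acc -> 12814, shift -> 14
byte 2=0x9F: payload=0x1F=31, contrib = 31<<14 = 507904; acc -> 520718, shift -> 21
byte 3=0x28: payload=0x28=40, contrib = 40<<21 = 83886080; acc -> 84406798, shift -> 28

Answer: acc=14 shift=7
acc=12814 shift=14
acc=520718 shift=21
acc=84406798 shift=28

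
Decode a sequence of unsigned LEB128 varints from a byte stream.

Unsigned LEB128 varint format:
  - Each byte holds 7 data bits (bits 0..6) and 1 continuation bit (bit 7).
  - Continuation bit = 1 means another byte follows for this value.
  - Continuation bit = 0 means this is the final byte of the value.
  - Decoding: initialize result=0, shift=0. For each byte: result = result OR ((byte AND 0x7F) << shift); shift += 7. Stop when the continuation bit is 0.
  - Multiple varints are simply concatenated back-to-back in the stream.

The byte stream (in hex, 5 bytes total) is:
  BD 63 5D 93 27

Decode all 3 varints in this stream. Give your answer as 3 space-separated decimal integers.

  byte[0]=0xBD cont=1 payload=0x3D=61: acc |= 61<<0 -> acc=61 shift=7
  byte[1]=0x63 cont=0 payload=0x63=99: acc |= 99<<7 -> acc=12733 shift=14 [end]
Varint 1: bytes[0:2] = BD 63 -> value 12733 (2 byte(s))
  byte[2]=0x5D cont=0 payload=0x5D=93: acc |= 93<<0 -> acc=93 shift=7 [end]
Varint 2: bytes[2:3] = 5D -> value 93 (1 byte(s))
  byte[3]=0x93 cont=1 payload=0x13=19: acc |= 19<<0 -> acc=19 shift=7
  byte[4]=0x27 cont=0 payload=0x27=39: acc |= 39<<7 -> acc=5011 shift=14 [end]
Varint 3: bytes[3:5] = 93 27 -> value 5011 (2 byte(s))

Answer: 12733 93 5011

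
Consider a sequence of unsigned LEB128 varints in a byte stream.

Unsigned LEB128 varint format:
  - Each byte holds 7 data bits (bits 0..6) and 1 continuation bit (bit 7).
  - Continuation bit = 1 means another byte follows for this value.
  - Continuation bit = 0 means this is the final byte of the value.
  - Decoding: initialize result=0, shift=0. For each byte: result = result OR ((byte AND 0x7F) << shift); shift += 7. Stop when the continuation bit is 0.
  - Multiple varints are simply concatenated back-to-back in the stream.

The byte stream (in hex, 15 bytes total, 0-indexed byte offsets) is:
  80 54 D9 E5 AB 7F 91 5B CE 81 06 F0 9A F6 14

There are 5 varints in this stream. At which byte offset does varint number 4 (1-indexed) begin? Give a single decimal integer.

  byte[0]=0x80 cont=1 payload=0x00=0: acc |= 0<<0 -> acc=0 shift=7
  byte[1]=0x54 cont=0 payload=0x54=84: acc |= 84<<7 -> acc=10752 shift=14 [end]
Varint 1: bytes[0:2] = 80 54 -> value 10752 (2 byte(s))
  byte[2]=0xD9 cont=1 payload=0x59=89: acc |= 89<<0 -> acc=89 shift=7
  byte[3]=0xE5 cont=1 payload=0x65=101: acc |= 101<<7 -> acc=13017 shift=14
  byte[4]=0xAB cont=1 payload=0x2B=43: acc |= 43<<14 -> acc=717529 shift=21
  byte[5]=0x7F cont=0 payload=0x7F=127: acc |= 127<<21 -> acc=267055833 shift=28 [end]
Varint 2: bytes[2:6] = D9 E5 AB 7F -> value 267055833 (4 byte(s))
  byte[6]=0x91 cont=1 payload=0x11=17: acc |= 17<<0 -> acc=17 shift=7
  byte[7]=0x5B cont=0 payload=0x5B=91: acc |= 91<<7 -> acc=11665 shift=14 [end]
Varint 3: bytes[6:8] = 91 5B -> value 11665 (2 byte(s))
  byte[8]=0xCE cont=1 payload=0x4E=78: acc |= 78<<0 -> acc=78 shift=7
  byte[9]=0x81 cont=1 payload=0x01=1: acc |= 1<<7 -> acc=206 shift=14
  byte[10]=0x06 cont=0 payload=0x06=6: acc |= 6<<14 -> acc=98510 shift=21 [end]
Varint 4: bytes[8:11] = CE 81 06 -> value 98510 (3 byte(s))
  byte[11]=0xF0 cont=1 payload=0x70=112: acc |= 112<<0 -> acc=112 shift=7
  byte[12]=0x9A cont=1 payload=0x1A=26: acc |= 26<<7 -> acc=3440 shift=14
  byte[13]=0xF6 cont=1 payload=0x76=118: acc |= 118<<14 -> acc=1936752 shift=21
  byte[14]=0x14 cont=0 payload=0x14=20: acc |= 20<<21 -> acc=43879792 shift=28 [end]
Varint 5: bytes[11:15] = F0 9A F6 14 -> value 43879792 (4 byte(s))

Answer: 8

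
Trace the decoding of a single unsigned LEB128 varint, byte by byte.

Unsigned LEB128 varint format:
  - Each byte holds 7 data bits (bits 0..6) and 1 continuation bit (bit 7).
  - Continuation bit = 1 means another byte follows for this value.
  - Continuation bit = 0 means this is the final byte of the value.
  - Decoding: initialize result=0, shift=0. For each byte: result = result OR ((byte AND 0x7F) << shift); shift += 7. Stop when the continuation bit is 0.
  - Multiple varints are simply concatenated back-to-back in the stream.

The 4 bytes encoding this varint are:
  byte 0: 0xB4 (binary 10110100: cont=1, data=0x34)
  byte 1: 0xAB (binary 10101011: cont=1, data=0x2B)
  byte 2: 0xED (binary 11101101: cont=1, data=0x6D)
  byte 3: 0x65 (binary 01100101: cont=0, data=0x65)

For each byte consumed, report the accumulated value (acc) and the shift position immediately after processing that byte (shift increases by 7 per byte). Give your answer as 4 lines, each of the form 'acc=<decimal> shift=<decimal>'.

byte 0=0xB4: payload=0x34=52, contrib = 52<<0 = 52; acc -> 52, shift -> 7
byte 1=0xAB: payload=0x2B=43, contrib = 43<<7 = 5504; acc -> 5556, shift -> 14
byte 2=0xED: payload=0x6D=109, contrib = 109<<14 = 1785856; acc -> 1791412, shift -> 21
byte 3=0x65: payload=0x65=101, contrib = 101<<21 = 211812352; acc -> 213603764, shift -> 28

Answer: acc=52 shift=7
acc=5556 shift=14
acc=1791412 shift=21
acc=213603764 shift=28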